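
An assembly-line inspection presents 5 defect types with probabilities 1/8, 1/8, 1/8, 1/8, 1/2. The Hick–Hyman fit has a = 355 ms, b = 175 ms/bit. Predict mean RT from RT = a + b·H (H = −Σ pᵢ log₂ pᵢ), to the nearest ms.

Each term −pᵢ log₂ pᵢ: 0.125·3 + 0.125·3 + 0.125·3 + 0.125·3 + 0.5·1; summed, H = 2.000 bits.
Mean RT = a + bH = 355 + 175·2.000 = 705.00 ms.

705 ms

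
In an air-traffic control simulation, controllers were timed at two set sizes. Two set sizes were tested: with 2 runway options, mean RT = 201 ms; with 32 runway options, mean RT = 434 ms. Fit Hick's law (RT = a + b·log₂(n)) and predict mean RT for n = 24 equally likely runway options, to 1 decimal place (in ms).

Fit slope and intercept:
  b = (434 − 201) / (log₂ 32 − log₂ 2) = 233 / (5 − 1) = 58.250 ms/bit
  a = 201 − 58.250 × 1 = 142.750 ms
Then RT(24) = 142.750 + 58.250 × log₂ 24 = 142.750 + 58.250 × 4.5850 ≈ 409.824 ms.

409.8 ms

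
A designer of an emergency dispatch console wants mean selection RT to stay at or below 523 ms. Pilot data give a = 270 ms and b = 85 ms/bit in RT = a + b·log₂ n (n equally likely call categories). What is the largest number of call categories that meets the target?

7

Information budget: (523 − 270)/85 = 2.9765 bits, so n ≤ 2^2.9765 = 7.871 → at most 7.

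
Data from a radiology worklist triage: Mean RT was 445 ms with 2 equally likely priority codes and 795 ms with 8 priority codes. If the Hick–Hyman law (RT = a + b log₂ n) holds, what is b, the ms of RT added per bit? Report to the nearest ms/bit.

175 ms/bit

The slope on a log₂ axis is (795 − 445) / (3 − 1) = 175 ms/bit.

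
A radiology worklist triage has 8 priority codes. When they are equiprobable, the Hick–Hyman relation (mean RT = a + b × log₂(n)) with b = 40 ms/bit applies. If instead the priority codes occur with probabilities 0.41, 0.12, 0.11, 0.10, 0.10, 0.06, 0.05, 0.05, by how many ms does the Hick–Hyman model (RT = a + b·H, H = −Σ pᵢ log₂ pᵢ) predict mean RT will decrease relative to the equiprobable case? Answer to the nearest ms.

17 ms

Equiprobable entropy H₀ = log₂ 8 = 3.0000 bits.
Skewed entropy H = −Σ pᵢ log₂ pᵢ = 2.5849 bits.
ΔRT = b·(H₀ − H) = 40 × 0.4151 = 16.61 ms.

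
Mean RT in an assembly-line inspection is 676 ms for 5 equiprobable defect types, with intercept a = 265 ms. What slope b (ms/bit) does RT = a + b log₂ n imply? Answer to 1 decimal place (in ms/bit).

177.0 ms/bit

b = (676 − 265) / log₂(5) = 411 / 2.3219 = 177.008 ms/bit.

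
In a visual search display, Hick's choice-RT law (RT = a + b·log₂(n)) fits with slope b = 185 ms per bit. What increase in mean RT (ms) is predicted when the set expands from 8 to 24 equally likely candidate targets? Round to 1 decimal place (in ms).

ΔRT = (a + b log₂ n₂) − (a + b log₂ n₁) = b·(log₂ n₂ − log₂ n₁).
log₂(24) − log₂(8) = 4.5850 − 3 = 1.5850.
ΔRT = 185 × 1.5850 = 293.218 ms.

293.2 ms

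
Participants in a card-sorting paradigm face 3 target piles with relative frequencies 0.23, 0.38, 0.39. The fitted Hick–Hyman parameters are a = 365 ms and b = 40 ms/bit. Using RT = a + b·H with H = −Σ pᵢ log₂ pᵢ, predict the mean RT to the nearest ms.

H = 0.23·log₂(1/0.23) + 0.38·log₂(1/0.38) + 0.39·log₂(1/0.39) = 1.5479 bits.
RT = 365 + 40 × 1.5479 = 426.92 ms.

427 ms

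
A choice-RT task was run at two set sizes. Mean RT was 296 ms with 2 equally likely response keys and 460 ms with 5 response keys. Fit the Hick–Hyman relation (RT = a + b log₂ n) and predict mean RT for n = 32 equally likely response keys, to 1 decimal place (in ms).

With log₂ n on the abscissa the relation is linear; from the two conditions:
  b = (460 − 296) / (log₂ 5 − log₂ 2) = 164 / (2.3219 − 1) = 124.061 ms/bit
  a = 296 − 124.061 × 1 = 171.939 ms
Then RT(32) = 171.939 + 124.061 × log₂ 32 = 171.939 + 124.061 × 5 ≈ 792.245 ms.

792.2 ms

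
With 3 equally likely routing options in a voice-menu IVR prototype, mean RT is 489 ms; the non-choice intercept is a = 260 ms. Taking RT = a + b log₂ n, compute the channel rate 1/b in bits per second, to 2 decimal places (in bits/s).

b = (489 − 260)/log₂ 3 = 229/1.5850 = 144.483 ms per bit = 0.14448 s/bit; the reciprocal is 6.921 bits/s.

6.92 bits/s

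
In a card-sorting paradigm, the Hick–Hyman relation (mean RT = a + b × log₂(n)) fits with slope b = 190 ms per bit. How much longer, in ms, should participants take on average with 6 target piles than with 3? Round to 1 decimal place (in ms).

190.0 ms

Only the slope matters, since a is common to both: ΔRT = b·log₂(n₂/n₁).
log₂(6) − log₂(3) = log₂(6/3) = log₂(2) = 1.
ΔRT = 190 × 1.0000 = 190.000 ms.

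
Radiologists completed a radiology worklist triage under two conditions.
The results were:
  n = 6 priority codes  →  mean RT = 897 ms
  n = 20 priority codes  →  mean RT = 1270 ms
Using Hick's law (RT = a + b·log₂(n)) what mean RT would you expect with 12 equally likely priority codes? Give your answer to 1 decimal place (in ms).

Fit slope and intercept:
  b = (1270 − 897) / (log₂ 20 − log₂ 6) = 373 / (4.3219 − 2.5850) = 214.742 ms/bit
  a = 897 − 214.742 × 2.5850 = 341.899 ms
Then RT(12) = 341.899 + 214.742 × log₂ 12 = 341.899 + 214.742 × 3.5850 ≈ 1111.742 ms.

1111.7 ms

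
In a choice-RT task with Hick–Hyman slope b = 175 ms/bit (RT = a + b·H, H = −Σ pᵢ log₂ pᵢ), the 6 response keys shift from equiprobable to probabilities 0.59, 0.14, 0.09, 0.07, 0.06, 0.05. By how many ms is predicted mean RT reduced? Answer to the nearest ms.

Equiprobable entropy H₀ = log₂ 6 = 2.5850 bits.
Skewed entropy H = −Σ pᵢ log₂ pᵢ = 1.8871 bits.
ΔRT = b·(H₀ − H) = 175 × 0.6979 = 122.13 ms.

122 ms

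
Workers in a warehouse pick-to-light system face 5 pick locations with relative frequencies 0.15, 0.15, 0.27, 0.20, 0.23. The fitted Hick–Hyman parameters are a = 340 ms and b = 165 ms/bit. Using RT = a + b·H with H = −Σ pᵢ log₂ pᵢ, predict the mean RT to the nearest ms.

717 ms

Entropy contributions −pᵢ log₂ pᵢ: 0.4105, 0.4105, 0.5100, 0.4644, 0.4877; sum H = 2.2832 bits.
RT = a + bH = 340 + 165·2.2832 = 716.72 ms.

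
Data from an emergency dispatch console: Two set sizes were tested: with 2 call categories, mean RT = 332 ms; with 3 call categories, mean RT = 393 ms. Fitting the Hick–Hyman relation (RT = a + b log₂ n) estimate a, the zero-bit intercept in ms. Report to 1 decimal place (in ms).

Slope: b = (393 − 332) / (log₂ 3 − log₂ 2) = 61/0.5850 = 104.280 ms/bit.
a = RT₁ − b·log₂ n₁ = 332 − 104.280 × 1 = 227.720 ms.

227.7 ms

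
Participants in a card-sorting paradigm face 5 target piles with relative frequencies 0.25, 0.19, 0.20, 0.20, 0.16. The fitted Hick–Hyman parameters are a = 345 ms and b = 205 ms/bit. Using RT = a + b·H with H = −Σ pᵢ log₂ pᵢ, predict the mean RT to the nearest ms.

H = 0.25·log₂(1/0.25) + 0.19·log₂(1/0.19) + 0.20·log₂(1/0.20) + 0.20·log₂(1/0.20) + 0.16·log₂(1/0.16) = 2.3070 bits.
RT = 345 + 205 × 2.3070 = 817.94 ms.

818 ms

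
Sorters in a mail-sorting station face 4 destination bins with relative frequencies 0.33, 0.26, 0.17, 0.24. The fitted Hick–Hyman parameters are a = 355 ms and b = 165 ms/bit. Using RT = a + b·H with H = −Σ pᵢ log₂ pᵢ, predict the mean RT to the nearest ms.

Entropy contributions −pᵢ log₂ pᵢ: 0.5278, 0.5053, 0.4346, 0.4941; sum H = 1.9618 bits.
RT = a + bH = 355 + 165·1.9618 = 678.70 ms.

679 ms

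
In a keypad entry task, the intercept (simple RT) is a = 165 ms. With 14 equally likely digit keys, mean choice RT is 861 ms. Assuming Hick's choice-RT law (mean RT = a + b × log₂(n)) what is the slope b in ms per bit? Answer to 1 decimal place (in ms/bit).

182.8 ms/bit

b = (861 − 165) / log₂(14) = 696 / 3.8074 = 182.804 ms/bit.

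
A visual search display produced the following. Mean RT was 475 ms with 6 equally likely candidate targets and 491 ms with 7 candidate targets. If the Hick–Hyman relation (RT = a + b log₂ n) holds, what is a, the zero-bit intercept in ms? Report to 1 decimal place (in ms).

289.0 ms

The slope on a log₂ axis is (491 − 475) / (2.8074 − 2.5850) = 71.945 ms/bit.
a = RT₁ − b·log₂ n₁ = 475 − 71.945 × 2.5850 = 289.025 ms.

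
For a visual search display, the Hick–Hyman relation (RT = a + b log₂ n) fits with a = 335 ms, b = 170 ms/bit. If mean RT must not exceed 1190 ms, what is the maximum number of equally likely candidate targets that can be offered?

32

Set 335 + 170·log₂ n ≤ 1190 → log₂ n ≤ (1190 − 335)/170 = 5.0294.
So n ≤ 2^5.0294 = 32.659; the largest integer n is 32.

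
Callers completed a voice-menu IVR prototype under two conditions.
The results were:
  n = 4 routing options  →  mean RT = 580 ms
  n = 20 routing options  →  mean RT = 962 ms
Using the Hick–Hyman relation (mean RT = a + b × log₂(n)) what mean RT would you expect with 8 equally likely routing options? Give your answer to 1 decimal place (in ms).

744.5 ms

Solve the two-equation system in a and b:
  b = (962 − 580) / (log₂ 20 − log₂ 4) = 382 / (4.3219 − 2) = 164.518 ms/bit
  a = 580 − 164.518 × 2 = 250.963 ms
Then RT(8) = 250.963 + 164.518 × log₂ 8 = 250.963 + 164.518 × 3 ≈ 744.518 ms.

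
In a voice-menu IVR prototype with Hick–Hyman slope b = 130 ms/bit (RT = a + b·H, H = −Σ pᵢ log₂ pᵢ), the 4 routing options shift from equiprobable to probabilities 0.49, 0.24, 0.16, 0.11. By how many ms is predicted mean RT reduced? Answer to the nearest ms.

The RT saving is b·ΔH. Equiprobable H₀ = log₂(4) = 2.0000 bits; with the given probabilities H = 1.7717 bits.
b·(H₀ − H) = 130 × (2.0000 − 1.7717) = 29.68 ms.

30 ms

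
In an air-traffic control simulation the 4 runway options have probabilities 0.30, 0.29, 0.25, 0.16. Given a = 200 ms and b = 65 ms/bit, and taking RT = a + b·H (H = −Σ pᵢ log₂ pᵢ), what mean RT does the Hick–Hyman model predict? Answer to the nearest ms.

H = 0.30·log₂(1/0.30) + 0.29·log₂(1/0.29) + 0.25·log₂(1/0.25) + 0.16·log₂(1/0.16) = 1.9620 bits.
RT = 200 + 65 × 1.9620 = 327.53 ms.

328 ms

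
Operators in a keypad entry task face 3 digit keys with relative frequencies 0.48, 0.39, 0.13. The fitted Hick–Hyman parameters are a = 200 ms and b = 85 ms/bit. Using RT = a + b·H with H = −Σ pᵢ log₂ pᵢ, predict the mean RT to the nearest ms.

321 ms

Entropy contributions −pᵢ log₂ pᵢ: 0.5083, 0.5298, 0.3826; sum H = 1.4207 bits.
RT = a + bH = 200 + 85·1.4207 = 320.76 ms.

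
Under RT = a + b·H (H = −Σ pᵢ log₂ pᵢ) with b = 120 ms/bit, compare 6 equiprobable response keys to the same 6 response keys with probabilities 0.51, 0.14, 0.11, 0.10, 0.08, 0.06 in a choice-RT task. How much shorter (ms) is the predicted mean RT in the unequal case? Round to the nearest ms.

Equiprobable entropy H₀ = log₂ 6 = 2.5850 bits.
Skewed entropy H = −Σ pᵢ log₂ pᵢ = 2.1101 bits.
ΔRT = b·(H₀ − H) = 120 × 0.4749 = 56.99 ms.

57 ms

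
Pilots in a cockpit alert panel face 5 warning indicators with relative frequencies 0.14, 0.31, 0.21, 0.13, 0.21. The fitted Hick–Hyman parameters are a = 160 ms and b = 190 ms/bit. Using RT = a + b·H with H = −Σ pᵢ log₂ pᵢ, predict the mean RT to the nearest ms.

Entropy contributions −pᵢ log₂ pᵢ: 0.3971, 0.5238, 0.4728, 0.3826, 0.4728; sum H = 2.2492 bits.
RT = a + bH = 160 + 190·2.2492 = 587.35 ms.

587 ms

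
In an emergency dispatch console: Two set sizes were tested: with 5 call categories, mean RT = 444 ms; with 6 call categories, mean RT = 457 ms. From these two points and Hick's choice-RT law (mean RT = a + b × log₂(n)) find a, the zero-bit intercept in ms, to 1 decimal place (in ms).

329.2 ms

Slope: b = (457 − 444) / (log₂ 6 − log₂ 5) = 13/0.2630 = 49.423 ms/bit.
a = RT₁ − b·log₂ n₁ = 444 − 49.423 × 2.3219 = 329.243 ms.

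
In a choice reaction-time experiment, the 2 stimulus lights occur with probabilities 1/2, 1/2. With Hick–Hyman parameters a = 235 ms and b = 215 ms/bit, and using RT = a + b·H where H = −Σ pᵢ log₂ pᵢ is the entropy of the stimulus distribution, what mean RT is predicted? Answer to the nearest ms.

H = −Σ pᵢ log₂ pᵢ = 0.5·1 + 0.5·1 = 1.000 bits.
RT = 235 + 215 × 1.000 = 450.00 ms.

450 ms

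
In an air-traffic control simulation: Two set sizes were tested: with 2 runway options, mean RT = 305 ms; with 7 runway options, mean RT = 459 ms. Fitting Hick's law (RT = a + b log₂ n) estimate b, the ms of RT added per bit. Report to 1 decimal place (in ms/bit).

85.2 ms/bit

Slope: b = (459 − 305) / (log₂ 7 − log₂ 2) = 154/1.8074 = 85.207 ms/bit.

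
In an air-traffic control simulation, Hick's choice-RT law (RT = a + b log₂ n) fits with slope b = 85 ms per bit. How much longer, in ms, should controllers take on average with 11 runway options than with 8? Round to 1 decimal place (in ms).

39.1 ms

Only the slope matters, since a is common to both: ΔRT = b·log₂(n₂/n₁).
log₂(11) − log₂(8) = 3.4594 − 3 = 0.4594.
ΔRT = 85 × 0.4594 = 39.052 ms.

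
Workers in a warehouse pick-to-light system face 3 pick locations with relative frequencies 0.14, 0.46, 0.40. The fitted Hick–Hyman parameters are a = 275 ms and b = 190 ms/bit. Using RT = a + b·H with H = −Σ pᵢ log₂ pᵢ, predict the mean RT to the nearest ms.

549 ms

Entropy contributions −pᵢ log₂ pᵢ: 0.3971, 0.5153, 0.5288; sum H = 1.4412 bits.
RT = a + bH = 275 + 190·1.4412 = 548.83 ms.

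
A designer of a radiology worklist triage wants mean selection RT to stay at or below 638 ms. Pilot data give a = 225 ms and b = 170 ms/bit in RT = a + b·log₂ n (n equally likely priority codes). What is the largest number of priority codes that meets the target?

5

Information budget: (638 − 225)/170 = 2.4294 bits, so n ≤ 2^2.4294 = 5.387 → at most 5.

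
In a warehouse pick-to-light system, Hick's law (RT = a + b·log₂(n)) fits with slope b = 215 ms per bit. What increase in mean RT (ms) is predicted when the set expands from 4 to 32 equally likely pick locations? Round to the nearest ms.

645 ms

The intercept a cancels: ΔRT = b·(log₂ n₂ − log₂ n₁) = b·log₂(n₂/n₁).
log₂(32) − log₂(4) = log₂(32/4) = log₂(8) = 3.
ΔRT = 215 × 3.0000 = 645.000 ms.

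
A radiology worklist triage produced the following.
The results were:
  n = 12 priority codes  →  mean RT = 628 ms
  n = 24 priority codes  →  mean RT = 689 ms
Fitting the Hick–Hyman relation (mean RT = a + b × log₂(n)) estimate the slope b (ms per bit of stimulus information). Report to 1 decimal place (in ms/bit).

61.0 ms/bit

b = (RT₂ − RT₁)/(log₂ n₂ − log₂ n₁) = (689 − 628)/(4.5850 − 3.5850) = 61.000 ms/bit.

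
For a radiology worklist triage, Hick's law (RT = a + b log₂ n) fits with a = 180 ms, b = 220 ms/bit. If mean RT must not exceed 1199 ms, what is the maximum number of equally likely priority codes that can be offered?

24

Set 180 + 220·log₂ n ≤ 1199 → log₂ n ≤ (1199 − 180)/220 = 4.6318.
So n ≤ 2^4.6318 = 24.792; the largest integer n is 24.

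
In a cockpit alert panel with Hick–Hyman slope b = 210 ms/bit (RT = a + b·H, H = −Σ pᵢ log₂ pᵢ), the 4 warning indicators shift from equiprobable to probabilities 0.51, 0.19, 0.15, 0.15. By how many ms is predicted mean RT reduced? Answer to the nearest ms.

48 ms

Equiprobable entropy H₀ = log₂ 4 = 2.0000 bits.
Skewed entropy H = −Σ pᵢ log₂ pᵢ = 1.7717 bits.
ΔRT = b·(H₀ − H) = 210 × 0.2283 = 47.93 ms.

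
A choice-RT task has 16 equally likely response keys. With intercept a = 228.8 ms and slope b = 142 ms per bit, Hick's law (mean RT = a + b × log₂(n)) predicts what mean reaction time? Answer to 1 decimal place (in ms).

796.8 ms

log₂(16) = 4 bits, so RT = 228.8 + 142 × 4 ≈ 796.800 ms.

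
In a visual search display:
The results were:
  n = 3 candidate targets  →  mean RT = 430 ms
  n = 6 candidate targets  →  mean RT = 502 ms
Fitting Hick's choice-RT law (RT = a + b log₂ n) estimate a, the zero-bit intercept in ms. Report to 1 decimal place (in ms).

315.9 ms

Slope: b = (502 − 430) / (log₂ 6 − log₂ 3) = 72/1.0000 = 72.000 ms/bit.
Intercept: a = 430 − 72.000·log₂(3) = 315.883 ms.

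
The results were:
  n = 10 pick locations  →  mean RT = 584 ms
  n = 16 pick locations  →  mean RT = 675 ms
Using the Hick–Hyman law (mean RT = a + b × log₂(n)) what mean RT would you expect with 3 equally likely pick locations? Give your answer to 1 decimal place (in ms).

350.9 ms

Solve the two-equation system in a and b:
  b = (675 − 584) / (log₂ 16 − log₂ 10) = 91 / (4 − 3.3219) = 134.204 ms/bit
  a = 584 − 134.204 × 3.3219 = 138.184 ms
Then RT(3) = 138.184 + 134.204 × log₂ 3 = 138.184 + 134.204 × 1.5850 ≈ 350.892 ms.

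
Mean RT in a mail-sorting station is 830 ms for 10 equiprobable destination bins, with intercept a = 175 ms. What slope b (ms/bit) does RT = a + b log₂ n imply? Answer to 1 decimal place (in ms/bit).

197.2 ms/bit

10 alternatives carry log₂ 10 = 3.3219 bits; the choice cost is 830 − 175 = 655 ms, so b = 655/3.3219 = 197.175 ms/bit.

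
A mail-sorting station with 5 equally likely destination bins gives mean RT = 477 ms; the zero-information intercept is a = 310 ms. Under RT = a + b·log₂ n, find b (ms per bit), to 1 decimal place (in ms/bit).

71.9 ms/bit

5 alternatives carry log₂ 5 = 2.3219 bits; the choice cost is 477 − 310 = 167 ms, so b = 167/2.3219 = 71.923 ms/bit.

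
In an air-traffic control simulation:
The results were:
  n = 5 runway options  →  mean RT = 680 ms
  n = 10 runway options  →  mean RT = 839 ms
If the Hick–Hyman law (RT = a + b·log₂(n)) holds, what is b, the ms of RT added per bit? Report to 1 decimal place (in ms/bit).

159.0 ms/bit

b = (RT₂ − RT₁)/(log₂ n₂ − log₂ n₁) = (839 − 680)/(3.3219 − 2.3219) = 159.000 ms/bit.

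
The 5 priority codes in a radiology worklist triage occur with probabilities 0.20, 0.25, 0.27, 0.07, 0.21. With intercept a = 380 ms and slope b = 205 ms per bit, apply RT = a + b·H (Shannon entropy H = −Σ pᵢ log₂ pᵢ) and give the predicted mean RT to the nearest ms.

834 ms

H = 0.20·log₂(1/0.20) + 0.25·log₂(1/0.25) + 0.27·log₂(1/0.27) + 0.07·log₂(1/0.07) + 0.21·log₂(1/0.21) = 2.2158 bits.
RT = 380 + 205 × 2.2158 = 834.24 ms.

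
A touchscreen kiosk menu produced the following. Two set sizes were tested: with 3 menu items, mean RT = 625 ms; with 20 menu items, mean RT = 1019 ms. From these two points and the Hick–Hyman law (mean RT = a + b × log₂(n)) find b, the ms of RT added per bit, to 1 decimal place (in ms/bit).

b = (RT₂ − RT₁)/(log₂ n₂ − log₂ n₁) = (1019 − 625)/(4.3219 − 1.5850) = 143.955 ms/bit.

144.0 ms/bit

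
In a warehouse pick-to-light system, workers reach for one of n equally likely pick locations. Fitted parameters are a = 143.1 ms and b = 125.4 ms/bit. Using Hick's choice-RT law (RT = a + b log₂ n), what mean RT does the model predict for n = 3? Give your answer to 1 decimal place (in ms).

341.9 ms

log₂(3) = 1.5850 bits, so RT = 143.1 + 125.4 × 1.5850 ≈ 341.854 ms.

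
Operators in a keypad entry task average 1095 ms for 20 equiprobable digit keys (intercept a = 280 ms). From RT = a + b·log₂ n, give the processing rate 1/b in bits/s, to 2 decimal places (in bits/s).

5.30 bits/s

Choice component = 1095 − 280 = 815 ms over log₂(20) = 4.3219 bits.
b = 815 / 4.3219 = 188.573 ms/bit, so 1/b = 5.303 bits/s.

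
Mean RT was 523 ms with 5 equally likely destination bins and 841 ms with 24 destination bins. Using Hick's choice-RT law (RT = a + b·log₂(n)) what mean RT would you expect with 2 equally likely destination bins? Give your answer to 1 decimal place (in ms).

Fit slope and intercept:
  b = (841 − 523) / (log₂ 24 − log₂ 5) = 318 / (4.5850 − 2.3219) = 140.519 ms/bit
  a = 523 − 140.519 × 2.3219 = 196.724 ms
Then RT(2) = 196.724 + 140.519 × log₂ 2 = 196.724 + 140.519 × 1 ≈ 337.244 ms.

337.2 ms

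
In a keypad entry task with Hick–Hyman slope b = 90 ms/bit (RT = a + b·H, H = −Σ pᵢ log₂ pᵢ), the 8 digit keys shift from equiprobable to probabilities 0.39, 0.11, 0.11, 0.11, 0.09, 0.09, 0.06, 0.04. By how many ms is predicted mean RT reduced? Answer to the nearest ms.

Equiprobable entropy H₀ = log₂ 8 = 3.0000 bits.
Skewed entropy H = −Σ pᵢ log₂ pᵢ = 2.6353 bits.
ΔRT = b·(H₀ − H) = 90 × 0.3647 = 32.83 ms.

33 ms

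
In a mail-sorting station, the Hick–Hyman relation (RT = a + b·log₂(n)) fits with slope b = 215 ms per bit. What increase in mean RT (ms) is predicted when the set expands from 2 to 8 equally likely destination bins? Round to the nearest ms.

ΔRT = (a + b log₂ n₂) − (a + b log₂ n₁) = b·(log₂ n₂ − log₂ n₁).
log₂(8) − log₂(2) = log₂(8/2) = log₂(4) = 2.
ΔRT = 215 × 2.0000 = 430.000 ms.

430 ms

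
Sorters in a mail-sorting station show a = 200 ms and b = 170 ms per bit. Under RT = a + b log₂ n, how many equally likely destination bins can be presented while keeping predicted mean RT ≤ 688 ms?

170·log₂ n ≤ 688 − 200 = 488, giving log₂ n ≤ 2.8706 and n ≤ 7.314. The largest whole number is 7.

7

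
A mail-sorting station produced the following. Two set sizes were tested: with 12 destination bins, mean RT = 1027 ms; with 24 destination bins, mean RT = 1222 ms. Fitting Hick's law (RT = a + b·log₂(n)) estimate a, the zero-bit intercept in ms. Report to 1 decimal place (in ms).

Slope: b = (1222 − 1027) / (log₂ 24 − log₂ 12) = 195/1.0000 = 195.000 ms/bit.
Intercept: a = 1027 − 195.000·log₂(12) = 327.932 ms.

327.9 ms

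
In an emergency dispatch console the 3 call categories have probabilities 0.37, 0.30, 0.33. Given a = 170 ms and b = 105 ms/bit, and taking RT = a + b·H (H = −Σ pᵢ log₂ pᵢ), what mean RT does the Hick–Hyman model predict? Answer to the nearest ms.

Entropy contributions −pᵢ log₂ pᵢ: 0.5307, 0.5211, 0.5278; sum H = 1.5796 bits.
RT = a + bH = 170 + 105·1.5796 = 335.86 ms.

336 ms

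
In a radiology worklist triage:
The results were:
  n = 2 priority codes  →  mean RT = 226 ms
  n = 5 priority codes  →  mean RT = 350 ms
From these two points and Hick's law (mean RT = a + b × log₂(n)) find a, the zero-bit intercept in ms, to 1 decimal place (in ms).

132.2 ms

b = (RT₂ − RT₁)/(log₂ n₂ − log₂ n₁) = (350 − 226)/(2.3219 − 1) = 93.802 ms/bit.
a = RT₁ − b·log₂ n₁ = 226 − 93.802 × 1 = 132.198 ms.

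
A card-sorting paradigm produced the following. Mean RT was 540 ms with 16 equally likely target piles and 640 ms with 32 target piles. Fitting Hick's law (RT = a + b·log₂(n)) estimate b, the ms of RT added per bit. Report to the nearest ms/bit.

b = (RT₂ − RT₁)/(log₂ n₂ − log₂ n₁) = (640 − 540)/(5 − 4) = 100 ms/bit.

100 ms/bit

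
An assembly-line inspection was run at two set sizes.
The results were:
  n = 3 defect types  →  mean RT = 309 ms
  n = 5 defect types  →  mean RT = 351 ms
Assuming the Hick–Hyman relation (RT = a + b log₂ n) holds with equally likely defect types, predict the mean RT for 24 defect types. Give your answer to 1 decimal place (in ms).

RT is linear in log₂ n, so two points fix the line:
  b = (351 − 309) / (log₂ 5 − log₂ 3) = 42 / (2.3219 − 1.5850) = 56.990 ms/bit
  a = 309 − 56.990 × 1.5850 = 218.672 ms
Then RT(24) = 218.672 + 56.990 × log₂ 24 = 218.672 + 56.990 × 4.5850 ≈ 479.971 ms.

480.0 ms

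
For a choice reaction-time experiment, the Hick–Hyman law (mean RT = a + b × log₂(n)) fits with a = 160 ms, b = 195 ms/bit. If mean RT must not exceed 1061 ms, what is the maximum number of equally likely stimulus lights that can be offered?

24

195·log₂ n ≤ 1061 − 160 = 901, giving log₂ n ≤ 4.6205 and n ≤ 24.599. The largest whole number is 24.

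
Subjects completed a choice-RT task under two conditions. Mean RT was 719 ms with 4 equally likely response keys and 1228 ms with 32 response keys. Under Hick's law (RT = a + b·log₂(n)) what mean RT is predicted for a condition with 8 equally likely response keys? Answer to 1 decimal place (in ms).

888.7 ms

RT is linear in log₂ n, so two points fix the line:
  b = (1228 − 719) / (log₂ 32 − log₂ 4) = 509 / (5 − 2) = 169.667 ms/bit
  a = 719 − 169.667 × 2 = 379.667 ms
Then RT(8) = 379.667 + 169.667 × log₂ 8 = 379.667 + 169.667 × 3 ≈ 888.667 ms.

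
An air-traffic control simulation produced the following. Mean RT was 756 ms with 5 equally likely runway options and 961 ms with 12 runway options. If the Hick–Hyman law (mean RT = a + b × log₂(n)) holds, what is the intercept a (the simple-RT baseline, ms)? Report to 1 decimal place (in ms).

379.1 ms

The slope on a log₂ axis is (961 − 756) / (3.5850 − 2.3219) = 162.308 ms/bit.
a = RT₁ − b·log₂ n₁ = 756 − 162.308 × 2.3219 = 379.134 ms.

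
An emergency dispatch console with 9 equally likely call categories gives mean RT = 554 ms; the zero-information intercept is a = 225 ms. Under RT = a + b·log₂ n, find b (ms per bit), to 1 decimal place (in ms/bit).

b = (554 − 225) / log₂(9) = 329 / 3.1699 = 103.788 ms/bit.

103.8 ms/bit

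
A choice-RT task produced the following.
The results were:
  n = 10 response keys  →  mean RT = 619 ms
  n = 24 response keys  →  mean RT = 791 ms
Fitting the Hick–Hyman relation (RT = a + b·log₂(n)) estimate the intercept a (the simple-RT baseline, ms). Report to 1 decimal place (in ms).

b = (RT₂ − RT₁)/(log₂ n₂ − log₂ n₁) = (791 − 619)/(4.5850 − 3.3219) = 136.180 ms/bit.
Intercept: a = 619 − 136.180·log₂(10) = 166.620 ms.

166.6 ms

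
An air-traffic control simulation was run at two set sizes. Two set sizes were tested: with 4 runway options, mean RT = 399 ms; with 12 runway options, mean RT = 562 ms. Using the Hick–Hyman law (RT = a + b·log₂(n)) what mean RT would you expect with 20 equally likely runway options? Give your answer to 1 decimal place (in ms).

With log₂ n on the abscissa the relation is linear; from the two conditions:
  b = (562 − 399) / (log₂ 12 − log₂ 4) = 163 / (3.5850 − 2) = 102.842 ms/bit
  a = 399 − 102.842 × 2 = 193.317 ms
Then RT(20) = 193.317 + 102.842 × log₂ 20 = 193.317 + 102.842 × 4.3219 ≈ 637.791 ms.

637.8 ms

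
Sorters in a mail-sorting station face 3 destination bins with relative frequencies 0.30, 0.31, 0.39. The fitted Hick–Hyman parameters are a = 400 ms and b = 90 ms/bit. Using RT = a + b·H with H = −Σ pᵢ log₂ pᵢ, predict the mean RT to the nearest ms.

542 ms

Entropy contributions −pᵢ log₂ pᵢ: 0.5211, 0.5238, 0.5298; sum H = 1.5747 bits.
RT = a + bH = 400 + 90·1.5747 = 541.72 ms.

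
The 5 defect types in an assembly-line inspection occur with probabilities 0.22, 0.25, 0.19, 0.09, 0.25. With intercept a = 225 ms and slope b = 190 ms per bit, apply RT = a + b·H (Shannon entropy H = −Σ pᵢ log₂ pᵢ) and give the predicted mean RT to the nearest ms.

Entropy contributions −pᵢ log₂ pᵢ: 0.4806, 0.5000, 0.4552, 0.3127, 0.5000; sum H = 2.2485 bits.
RT = a + bH = 225 + 190·2.2485 = 652.21 ms.

652 ms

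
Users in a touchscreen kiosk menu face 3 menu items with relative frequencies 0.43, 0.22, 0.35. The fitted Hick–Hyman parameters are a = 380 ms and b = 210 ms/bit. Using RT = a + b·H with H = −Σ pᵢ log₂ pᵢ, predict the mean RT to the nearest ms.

702 ms

Entropy contributions −pᵢ log₂ pᵢ: 0.5236, 0.4806, 0.5301; sum H = 1.5342 bits.
RT = a + bH = 380 + 210·1.5342 = 702.19 ms.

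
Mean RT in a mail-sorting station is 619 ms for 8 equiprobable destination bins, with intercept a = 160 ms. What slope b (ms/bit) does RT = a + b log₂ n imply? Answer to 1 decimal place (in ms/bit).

153.0 ms/bit

8 alternatives carry log₂ 8 = 3 bits; the choice cost is 619 − 160 = 459 ms, so b = 459/3 = 153.000 ms/bit.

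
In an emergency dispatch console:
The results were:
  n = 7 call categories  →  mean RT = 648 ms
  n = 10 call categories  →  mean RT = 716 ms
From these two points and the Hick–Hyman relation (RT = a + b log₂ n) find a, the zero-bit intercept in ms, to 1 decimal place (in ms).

277.0 ms

The slope on a log₂ axis is (716 − 648) / (3.3219 − 2.8074) = 132.148 ms/bit.
Intercept: a = 648 − 132.148·log₂(7) = 277.013 ms.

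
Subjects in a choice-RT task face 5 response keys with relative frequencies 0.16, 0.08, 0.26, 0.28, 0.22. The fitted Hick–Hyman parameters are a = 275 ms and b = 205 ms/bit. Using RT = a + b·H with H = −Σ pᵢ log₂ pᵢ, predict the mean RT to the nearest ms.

Entropy contributions −pᵢ log₂ pᵢ: 0.4230, 0.2915, 0.5053, 0.5142, 0.4806; sum H = 2.2146 bits.
RT = a + bH = 275 + 205·2.2146 = 728.99 ms.

729 ms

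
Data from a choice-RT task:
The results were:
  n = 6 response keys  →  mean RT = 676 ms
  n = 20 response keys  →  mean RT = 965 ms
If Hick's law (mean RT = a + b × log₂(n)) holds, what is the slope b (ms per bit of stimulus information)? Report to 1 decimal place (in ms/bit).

166.4 ms/bit

b = (RT₂ − RT₁)/(log₂ n₂ − log₂ n₁) = (965 − 676)/(4.3219 − 2.5850) = 166.382 ms/bit.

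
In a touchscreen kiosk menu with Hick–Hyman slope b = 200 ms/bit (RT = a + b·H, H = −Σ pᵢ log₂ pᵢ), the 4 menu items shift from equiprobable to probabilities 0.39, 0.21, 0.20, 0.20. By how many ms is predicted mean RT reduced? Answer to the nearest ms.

14 ms

The RT saving is b·ΔH. Equiprobable H₀ = log₂(4) = 2.0000 bits; with the given probabilities H = 1.9314 bits.
b·(H₀ − H) = 200 × (2.0000 − 1.9314) = 13.72 ms.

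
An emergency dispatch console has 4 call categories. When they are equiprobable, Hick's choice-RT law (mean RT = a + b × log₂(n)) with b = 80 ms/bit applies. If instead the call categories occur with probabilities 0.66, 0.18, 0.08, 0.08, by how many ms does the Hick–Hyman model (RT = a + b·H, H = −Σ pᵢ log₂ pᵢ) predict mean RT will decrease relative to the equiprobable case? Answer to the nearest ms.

Equiprobable entropy H₀ = log₂ 4 = 2.0000 bits.
Skewed entropy H = −Σ pᵢ log₂ pᵢ = 1.4240 bits.
ΔRT = b·(H₀ − H) = 80 × 0.5760 = 46.08 ms.

46 ms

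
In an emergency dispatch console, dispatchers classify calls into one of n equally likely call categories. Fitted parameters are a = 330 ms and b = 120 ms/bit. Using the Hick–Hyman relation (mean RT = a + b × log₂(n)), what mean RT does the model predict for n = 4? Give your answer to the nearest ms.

log₂(4) = 2 bits, so RT = 330 + 120 × 2 ≈ 570.000 ms.

570 ms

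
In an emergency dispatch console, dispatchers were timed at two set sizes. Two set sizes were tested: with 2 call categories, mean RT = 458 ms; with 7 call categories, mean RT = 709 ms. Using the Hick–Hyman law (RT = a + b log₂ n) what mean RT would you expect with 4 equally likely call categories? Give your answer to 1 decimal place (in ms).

596.9 ms

Fit slope and intercept:
  b = (709 − 458) / (log₂ 7 − log₂ 2) = 251 / (2.8074 − 1) = 138.877 ms/bit
  a = 458 − 138.877 × 1 = 319.123 ms
Then RT(4) = 319.123 + 138.877 × log₂ 4 = 319.123 + 138.877 × 2 ≈ 596.877 ms.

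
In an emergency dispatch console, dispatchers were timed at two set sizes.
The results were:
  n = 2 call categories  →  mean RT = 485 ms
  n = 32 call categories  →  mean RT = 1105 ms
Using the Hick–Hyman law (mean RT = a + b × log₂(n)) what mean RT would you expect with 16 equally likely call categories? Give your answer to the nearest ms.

Fit slope and intercept:
  b = (1105 − 485) / (log₂ 32 − log₂ 2) = 620 / (5 − 1) = 155 ms/bit
  a = 485 − 155 × 1 = 330 ms
Then RT(16) = 330 + 155 × log₂ 16 = 330 + 155 × 4 ≈ 950.000 ms.

950 ms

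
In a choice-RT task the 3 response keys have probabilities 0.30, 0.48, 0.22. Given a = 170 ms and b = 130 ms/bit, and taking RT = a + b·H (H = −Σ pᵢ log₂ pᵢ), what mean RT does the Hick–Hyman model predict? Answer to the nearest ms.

366 ms

Entropy contributions −pᵢ log₂ pᵢ: 0.5211, 0.5083, 0.4806; sum H = 1.5099 bits.
RT = a + bH = 170 + 130·1.5099 = 366.29 ms.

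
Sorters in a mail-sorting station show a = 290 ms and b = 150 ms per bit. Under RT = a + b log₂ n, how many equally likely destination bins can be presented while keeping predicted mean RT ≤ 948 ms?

Set 290 + 150·log₂ n ≤ 948 → log₂ n ≤ (948 − 290)/150 = 4.3867.
So n ≤ 2^4.3867 = 20.918; the largest integer n is 20.

20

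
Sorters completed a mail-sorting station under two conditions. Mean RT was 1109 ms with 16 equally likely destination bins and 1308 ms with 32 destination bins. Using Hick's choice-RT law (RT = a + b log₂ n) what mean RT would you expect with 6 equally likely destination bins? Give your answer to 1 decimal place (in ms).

827.4 ms

With log₂ n on the abscissa the relation is linear; from the two conditions:
  b = (1308 − 1109) / (log₂ 32 − log₂ 16) = 199 / (5 − 4) = 199.000 ms/bit
  a = 1109 − 199.000 × 4 = 313.000 ms
Then RT(6) = 313.000 + 199.000 × log₂ 6 = 313.000 + 199.000 × 2.5850 ≈ 827.408 ms.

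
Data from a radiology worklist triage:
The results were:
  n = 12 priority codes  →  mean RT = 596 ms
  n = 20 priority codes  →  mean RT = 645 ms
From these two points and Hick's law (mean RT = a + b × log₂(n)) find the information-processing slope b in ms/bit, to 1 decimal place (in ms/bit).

66.5 ms/bit

Slope: b = (645 − 596) / (log₂ 20 − log₂ 12) = 49/0.7370 = 66.489 ms/bit.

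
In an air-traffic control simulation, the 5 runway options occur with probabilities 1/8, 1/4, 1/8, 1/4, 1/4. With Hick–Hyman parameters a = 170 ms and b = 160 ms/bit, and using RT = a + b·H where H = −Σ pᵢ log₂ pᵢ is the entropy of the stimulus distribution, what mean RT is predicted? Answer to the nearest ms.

H = −Σ pᵢ log₂ pᵢ = 0.125·3 + 0.25·2 + 0.125·3 + 0.25·2 + 0.25·2 = 2.250 bits.
RT = 170 + 160 × 2.250 = 530.00 ms.

530 ms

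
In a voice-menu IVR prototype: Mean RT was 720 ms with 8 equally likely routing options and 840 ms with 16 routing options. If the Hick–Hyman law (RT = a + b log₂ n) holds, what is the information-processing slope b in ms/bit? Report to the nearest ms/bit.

120 ms/bit

The slope on a log₂ axis is (840 − 720) / (4 − 3) = 120 ms/bit.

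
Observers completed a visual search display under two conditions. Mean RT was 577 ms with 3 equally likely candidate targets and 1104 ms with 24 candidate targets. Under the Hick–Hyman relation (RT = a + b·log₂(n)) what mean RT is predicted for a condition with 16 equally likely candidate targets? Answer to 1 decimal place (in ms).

Fit slope and intercept:
  b = (1104 − 577) / (log₂ 24 − log₂ 3) = 527 / (4.5850 − 1.5850) = 175.667 ms/bit
  a = 577 − 175.667 × 1.5850 = 298.575 ms
Then RT(16) = 298.575 + 175.667 × log₂ 16 = 298.575 + 175.667 × 4 ≈ 1001.242 ms.

1001.2 ms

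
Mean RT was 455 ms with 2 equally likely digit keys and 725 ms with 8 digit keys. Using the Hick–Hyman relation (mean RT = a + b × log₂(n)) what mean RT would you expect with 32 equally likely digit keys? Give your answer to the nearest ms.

995 ms

RT is linear in log₂ n, so two points fix the line:
  b = (725 − 455) / (log₂ 8 − log₂ 2) = 270 / (3 − 1) = 135 ms/bit
  a = 455 − 135 × 1 = 320 ms
Then RT(32) = 320 + 135 × log₂ 32 = 320 + 135 × 5 ≈ 995.000 ms.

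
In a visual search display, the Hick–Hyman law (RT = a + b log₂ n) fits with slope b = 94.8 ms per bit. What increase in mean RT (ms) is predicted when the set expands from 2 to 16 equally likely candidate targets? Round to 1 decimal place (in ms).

284.4 ms

The intercept a cancels: ΔRT = b·(log₂ n₂ − log₂ n₁) = b·log₂(n₂/n₁).
log₂(16) − log₂(2) = log₂(16/2) = log₂(8) = 3.
ΔRT = 94.8 × 3.0000 = 284.400 ms.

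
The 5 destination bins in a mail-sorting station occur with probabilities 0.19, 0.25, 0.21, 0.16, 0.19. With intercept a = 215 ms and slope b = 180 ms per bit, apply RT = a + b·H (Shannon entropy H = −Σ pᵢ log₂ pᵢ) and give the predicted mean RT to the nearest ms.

630 ms

H = 0.19·log₂(1/0.19) + 0.25·log₂(1/0.25) + 0.21·log₂(1/0.21) + 0.16·log₂(1/0.16) + 0.19·log₂(1/0.19) = 2.3063 bits.
RT = 215 + 180 × 2.3063 = 630.13 ms.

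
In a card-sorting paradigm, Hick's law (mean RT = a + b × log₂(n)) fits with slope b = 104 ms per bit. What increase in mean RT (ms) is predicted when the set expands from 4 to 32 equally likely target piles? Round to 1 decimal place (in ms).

ΔRT = (a + b log₂ n₂) − (a + b log₂ n₁) = b·(log₂ n₂ − log₂ n₁).
log₂(32) − log₂(4) = log₂(32/4) = log₂(8) = 3.
ΔRT = 104 × 3.0000 = 312.000 ms.

312.0 ms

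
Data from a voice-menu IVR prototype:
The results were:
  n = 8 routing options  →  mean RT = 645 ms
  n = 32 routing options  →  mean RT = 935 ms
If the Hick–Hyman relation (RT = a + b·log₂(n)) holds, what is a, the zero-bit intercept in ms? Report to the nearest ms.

Slope: b = (935 − 645) / (log₂ 32 − log₂ 8) = 290/2.0000 = 145 ms/bit.
Intercept: a = 645 − 145·log₂(8) = 210.000 ms.

210 ms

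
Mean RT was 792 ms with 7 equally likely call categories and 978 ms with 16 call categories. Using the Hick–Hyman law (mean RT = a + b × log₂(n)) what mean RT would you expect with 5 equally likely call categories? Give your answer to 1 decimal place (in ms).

716.3 ms

RT is linear in log₂ n, so two points fix the line:
  b = (978 − 792) / (log₂ 16 − log₂ 7) = 186 / (4 − 2.8074) = 155.956 ms/bit
  a = 792 − 155.956 × 2.8074 = 354.177 ms
Then RT(5) = 354.177 + 155.956 × log₂ 5 = 354.177 + 155.956 × 2.3219 ≈ 716.295 ms.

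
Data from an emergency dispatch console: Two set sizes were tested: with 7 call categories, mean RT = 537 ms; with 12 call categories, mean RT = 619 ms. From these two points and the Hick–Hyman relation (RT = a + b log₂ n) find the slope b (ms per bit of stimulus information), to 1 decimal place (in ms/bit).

Slope: b = (619 − 537) / (log₂ 12 − log₂ 7) = 82/0.7776 = 105.452 ms/bit.

105.5 ms/bit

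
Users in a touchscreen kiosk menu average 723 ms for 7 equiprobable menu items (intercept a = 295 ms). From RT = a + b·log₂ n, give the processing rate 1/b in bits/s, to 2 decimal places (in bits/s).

Choice component = 723 − 295 = 428 ms over log₂(7) = 2.8074 bits.
b = 428 / 2.8074 = 152.457 ms/bit, so 1/b = 6.559 bits/s.

6.56 bits/s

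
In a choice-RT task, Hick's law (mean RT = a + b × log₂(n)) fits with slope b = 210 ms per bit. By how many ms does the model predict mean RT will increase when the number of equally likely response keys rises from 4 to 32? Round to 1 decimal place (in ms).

Only the slope matters, since a is common to both: ΔRT = b·log₂(n₂/n₁).
log₂(32) − log₂(4) = log₂(32/4) = log₂(8) = 3.
ΔRT = 210 × 3.0000 = 630.000 ms.

630.0 ms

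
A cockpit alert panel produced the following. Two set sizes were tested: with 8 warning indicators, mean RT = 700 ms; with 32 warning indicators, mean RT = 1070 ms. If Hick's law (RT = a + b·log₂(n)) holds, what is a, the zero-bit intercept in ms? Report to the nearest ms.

145 ms

b = (RT₂ − RT₁)/(log₂ n₂ − log₂ n₁) = (1070 − 700)/(5 − 3) = 185 ms/bit.
Intercept: a = 700 − 185·log₂(8) = 145.000 ms.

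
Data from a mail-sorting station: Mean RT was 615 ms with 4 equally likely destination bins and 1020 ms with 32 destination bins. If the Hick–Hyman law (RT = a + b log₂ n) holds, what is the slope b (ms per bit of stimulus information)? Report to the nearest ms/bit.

The slope on a log₂ axis is (1020 − 615) / (5 − 2) = 135 ms/bit.

135 ms/bit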